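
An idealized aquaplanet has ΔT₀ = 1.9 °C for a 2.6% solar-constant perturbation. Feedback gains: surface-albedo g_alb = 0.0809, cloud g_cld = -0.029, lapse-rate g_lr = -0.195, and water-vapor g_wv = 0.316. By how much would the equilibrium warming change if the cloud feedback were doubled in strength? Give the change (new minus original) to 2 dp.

-0.08 °C

Original: g = 0.1729, ΔT = 1.9/(1−0.1729) = 2.2972 °C.
With doubled cloud: g' = 0.1439, ΔT' = 1.9/(1−0.1439) = 2.2194 °C.
Change = 2.2194 − 2.2972 = -0.08 °C.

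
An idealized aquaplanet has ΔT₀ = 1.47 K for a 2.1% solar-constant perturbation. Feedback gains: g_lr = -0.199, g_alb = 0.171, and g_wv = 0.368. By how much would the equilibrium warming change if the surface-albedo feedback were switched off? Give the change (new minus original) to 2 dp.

-0.46 K

Original: g = 0.34, ΔT = 1.47/(1−0.34) = 2.2273 K.
Without surface-albedo: g' = 0.169, ΔT' = 1.47/(1−0.169) = 1.7690 K.
Change = 1.7690 − 2.2273 = -0.46 K.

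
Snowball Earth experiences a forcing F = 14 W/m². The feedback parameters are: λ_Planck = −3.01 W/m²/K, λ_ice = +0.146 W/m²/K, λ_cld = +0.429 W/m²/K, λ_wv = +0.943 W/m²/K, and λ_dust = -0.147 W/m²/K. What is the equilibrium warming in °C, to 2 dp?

Net feedback parameter λ = (−3.01) + (+0.146) + (+0.429) + (+0.943) + (-0.147) = -1.639 W/m²/K.
ΔT = −F/λ = −14/(-1.639) = 8.54 °C.

8.54 °C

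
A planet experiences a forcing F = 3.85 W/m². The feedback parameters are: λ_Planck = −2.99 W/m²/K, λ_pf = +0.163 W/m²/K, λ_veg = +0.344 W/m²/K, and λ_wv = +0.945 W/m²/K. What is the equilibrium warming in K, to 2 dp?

2.50 K

Net feedback parameter λ = (−2.99) + (+0.163) + (+0.344) + (+0.945) = -1.538 W/m²/K.
ΔT = −F/λ = −3.85/(-1.538) = 2.50 K.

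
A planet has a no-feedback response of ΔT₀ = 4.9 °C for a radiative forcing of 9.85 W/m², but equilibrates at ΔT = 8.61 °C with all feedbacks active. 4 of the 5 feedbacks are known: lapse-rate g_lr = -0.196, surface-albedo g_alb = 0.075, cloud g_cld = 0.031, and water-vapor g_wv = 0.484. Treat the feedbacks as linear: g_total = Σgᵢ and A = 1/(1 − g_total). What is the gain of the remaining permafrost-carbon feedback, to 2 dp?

Amplification A = ΔT/ΔT₀ = 8.61/4.9 = 1.757.
Total gain g = 1 − 1/A = 1 − 1/1.757 = 0.4308.
Known gains sum to -0.196 + 0.075 + 0.031 + 0.484 = 0.394.
g_pf = 0.4308 − 0.394 = 0.04.

0.04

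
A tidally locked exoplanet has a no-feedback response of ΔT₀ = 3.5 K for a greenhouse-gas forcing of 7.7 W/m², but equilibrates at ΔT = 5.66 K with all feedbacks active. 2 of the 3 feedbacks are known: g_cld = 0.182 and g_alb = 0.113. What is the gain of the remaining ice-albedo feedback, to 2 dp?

0.09

Amplification A = ΔT/ΔT₀ = 5.66/3.5 = 1.617.
Total gain g = 1 − 1/A = 1 − 1/1.617 = 0.3816.
Known gains sum to 0.182 + 0.113 = 0.295.
g_ice = 0.3816 − 0.295 = 0.09.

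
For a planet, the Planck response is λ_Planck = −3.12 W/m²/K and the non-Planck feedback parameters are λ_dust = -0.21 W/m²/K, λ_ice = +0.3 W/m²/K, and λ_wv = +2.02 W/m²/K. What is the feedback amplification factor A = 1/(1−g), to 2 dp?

3.09

Convert to gains: g_dust = -0.21/3.12 = -0.06731; g_ice = 0.3/3.12 = 0.09615; g_wv = 2.02/3.12 = 0.6474.
Total gain g = 0.67624.
A = 1/(1 − 0.67624) = 3.09.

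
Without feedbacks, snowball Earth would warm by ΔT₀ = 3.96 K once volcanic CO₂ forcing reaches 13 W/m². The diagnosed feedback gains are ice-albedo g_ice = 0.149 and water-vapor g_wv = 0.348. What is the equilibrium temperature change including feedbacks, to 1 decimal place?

Total gain g = 0.149 + 0.348 = 0.497.
Amplification A = 1/(1 − 0.497) = 1.988.
ΔT = 3.96 × 1.988 = 7.9 K.

7.9 K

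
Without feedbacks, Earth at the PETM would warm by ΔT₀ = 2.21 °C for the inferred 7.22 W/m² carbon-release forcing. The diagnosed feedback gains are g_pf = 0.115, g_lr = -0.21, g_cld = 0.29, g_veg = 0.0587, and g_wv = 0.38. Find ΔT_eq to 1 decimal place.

Total gain g = 0.115 − 0.21 + 0.29 + 0.0587 + 0.38 = 0.6337.
Amplification A = 1/(1 − 0.6337) = 2.73.
ΔT = 2.21 × 2.73 = 6.0 °C.

6.0 °C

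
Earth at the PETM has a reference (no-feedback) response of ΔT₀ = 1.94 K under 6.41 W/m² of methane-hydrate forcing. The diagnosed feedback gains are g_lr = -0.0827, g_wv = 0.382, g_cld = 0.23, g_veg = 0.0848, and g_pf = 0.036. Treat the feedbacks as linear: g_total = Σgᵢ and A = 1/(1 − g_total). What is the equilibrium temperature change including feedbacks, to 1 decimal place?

Total gain g = -0.0827 + 0.382 + 0.23 + 0.0848 + 0.036 = 0.6501.
Amplification A = 1/(1 − 0.6501) = 2.858.
ΔT = 1.94 × 2.858 = 5.5 K.

5.5 K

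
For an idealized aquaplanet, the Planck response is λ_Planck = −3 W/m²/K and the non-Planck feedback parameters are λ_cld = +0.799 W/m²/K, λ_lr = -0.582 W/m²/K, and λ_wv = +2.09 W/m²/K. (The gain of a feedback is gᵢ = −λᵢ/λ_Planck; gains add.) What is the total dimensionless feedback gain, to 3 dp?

0.769

Convert to gains: g_cld = 0.799/3 = 0.2663; g_lr = -0.582/3 = -0.194; g_wv = 2.09/3 = 0.6967.
Total gain g = 0.769.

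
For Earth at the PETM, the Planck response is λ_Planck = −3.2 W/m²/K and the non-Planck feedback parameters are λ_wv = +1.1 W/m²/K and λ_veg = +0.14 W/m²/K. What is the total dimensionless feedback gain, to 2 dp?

Convert to gains: g_wv = 1.1/3.2 = 0.3438; g_veg = 0.14/3.2 = 0.04375.
Total gain g = 0.38755.

0.39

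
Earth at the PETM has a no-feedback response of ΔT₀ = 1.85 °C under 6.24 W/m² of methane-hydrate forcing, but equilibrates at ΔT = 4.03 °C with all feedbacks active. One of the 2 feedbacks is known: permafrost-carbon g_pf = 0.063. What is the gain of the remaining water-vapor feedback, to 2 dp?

Amplification A = ΔT/ΔT₀ = 4.03/1.85 = 2.178.
Total gain g = 1 − 1/A = 1 − 1/2.178 = 0.5409.
The known gain is 0.063.
g_wv = 0.5409 − 0.063 = 0.48.

0.48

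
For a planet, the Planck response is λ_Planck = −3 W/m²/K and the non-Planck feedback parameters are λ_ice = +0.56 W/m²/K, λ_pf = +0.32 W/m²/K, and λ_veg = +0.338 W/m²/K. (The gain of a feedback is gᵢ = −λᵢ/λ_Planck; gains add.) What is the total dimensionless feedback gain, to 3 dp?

0.406

Convert to gains: g_ice = 0.56/3 = 0.1867; g_pf = 0.32/3 = 0.1067; g_veg = 0.338/3 = 0.1127.
Total gain g = 0.4061.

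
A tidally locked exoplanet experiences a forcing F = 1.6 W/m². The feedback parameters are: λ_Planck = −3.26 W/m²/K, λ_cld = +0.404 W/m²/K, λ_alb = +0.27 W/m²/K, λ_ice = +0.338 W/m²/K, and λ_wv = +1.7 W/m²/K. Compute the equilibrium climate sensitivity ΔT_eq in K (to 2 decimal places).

Net feedback parameter λ = (−3.26) + (+0.404) + (+0.27) + (+0.338) + (+1.7) = -0.548 W/m²/K.
ΔT = −F/λ = −1.6/(-0.548) = 2.92 K.

2.92 K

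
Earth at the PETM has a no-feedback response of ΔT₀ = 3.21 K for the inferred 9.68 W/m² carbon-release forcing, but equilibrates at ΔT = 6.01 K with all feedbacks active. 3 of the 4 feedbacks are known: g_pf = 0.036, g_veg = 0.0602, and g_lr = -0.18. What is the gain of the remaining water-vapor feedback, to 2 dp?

Amplification A = ΔT/ΔT₀ = 6.01/3.21 = 1.872.
Total gain g = 1 − 1/A = 1 − 1/1.872 = 0.4658.
Known gains sum to 0.036 + 0.0602 − 0.18 = -0.0838.
g_wv = 0.4658 + 0.0838 = 0.55.

0.55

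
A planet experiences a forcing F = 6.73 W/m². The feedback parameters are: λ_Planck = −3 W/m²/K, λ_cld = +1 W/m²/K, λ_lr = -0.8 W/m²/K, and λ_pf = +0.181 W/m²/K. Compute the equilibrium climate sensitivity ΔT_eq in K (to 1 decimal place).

2.6 K

Net feedback parameter λ = (−3) + (+1) + (-0.8) + (+0.181) = -2.619 W/m²/K.
ΔT = −F/λ = −6.73/(-2.619) = 2.6 K.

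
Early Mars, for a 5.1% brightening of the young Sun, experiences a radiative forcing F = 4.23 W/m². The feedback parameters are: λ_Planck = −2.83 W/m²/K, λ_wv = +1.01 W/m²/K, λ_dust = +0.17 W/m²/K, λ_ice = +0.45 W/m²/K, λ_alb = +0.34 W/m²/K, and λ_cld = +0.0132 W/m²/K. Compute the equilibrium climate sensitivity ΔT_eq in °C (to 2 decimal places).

Net feedback parameter λ = (−2.83) + (+1.01) + (+0.17) + (+0.45) + (+0.34) + (+0.0132) = -0.8468 W/m²/K.
ΔT = −F/λ = −4.23/(-0.8468) = 5.00 °C.

5.00 °C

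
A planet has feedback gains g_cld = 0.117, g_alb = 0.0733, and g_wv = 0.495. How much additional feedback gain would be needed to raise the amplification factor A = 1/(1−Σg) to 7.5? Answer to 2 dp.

Current total gain = 0.6853.
Target gain for A = 7.5: g* = 1 − 1/7.5 = 0.8667.
Additional gain needed = 0.8667 − 0.6853 = 0.18.

0.18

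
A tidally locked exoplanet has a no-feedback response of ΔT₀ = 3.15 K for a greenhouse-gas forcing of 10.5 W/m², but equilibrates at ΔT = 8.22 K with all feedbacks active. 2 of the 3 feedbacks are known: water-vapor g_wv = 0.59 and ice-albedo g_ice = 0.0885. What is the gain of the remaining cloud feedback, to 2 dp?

-0.06

Amplification A = ΔT/ΔT₀ = 8.22/3.15 = 2.61.
Total gain g = 1 − 1/A = 1 − 1/2.61 = 0.6169.
Known gains sum to 0.59 + 0.0885 = 0.6785.
g_cld = 0.6169 − 0.6785 = -0.06.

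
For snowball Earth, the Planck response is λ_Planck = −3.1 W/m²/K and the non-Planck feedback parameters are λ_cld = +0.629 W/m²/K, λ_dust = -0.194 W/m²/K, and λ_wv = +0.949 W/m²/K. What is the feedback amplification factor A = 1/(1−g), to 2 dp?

1.81

Convert to gains: g_cld = 0.629/3.1 = 0.2029; g_dust = -0.194/3.1 = -0.06258; g_wv = 0.949/3.1 = 0.3061.
Total gain g = 0.44642.
A = 1/(1 − 0.44642) = 1.81.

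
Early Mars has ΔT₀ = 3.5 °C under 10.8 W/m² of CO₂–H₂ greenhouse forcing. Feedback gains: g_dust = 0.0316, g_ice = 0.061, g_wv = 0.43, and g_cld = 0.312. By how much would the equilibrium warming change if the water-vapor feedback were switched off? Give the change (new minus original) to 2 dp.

Original: g = 0.8346, ΔT = 3.5/(1−0.8346) = 21.1608 °C.
Without water-vapor: g' = 0.4046, ΔT' = 3.5/(1−0.4046) = 5.8784 °C.
Change = 5.8784 − 21.1608 = -15.28 °C.

-15.28 °C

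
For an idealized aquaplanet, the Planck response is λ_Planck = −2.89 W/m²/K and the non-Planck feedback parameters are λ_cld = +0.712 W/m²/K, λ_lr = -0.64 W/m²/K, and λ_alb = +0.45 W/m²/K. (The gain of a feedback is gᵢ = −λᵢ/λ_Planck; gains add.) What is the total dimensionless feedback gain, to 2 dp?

Convert to gains: g_cld = 0.712/2.89 = 0.2464; g_lr = -0.64/2.89 = -0.2215; g_alb = 0.45/2.89 = 0.1557.
Total gain g = 0.1806.

0.18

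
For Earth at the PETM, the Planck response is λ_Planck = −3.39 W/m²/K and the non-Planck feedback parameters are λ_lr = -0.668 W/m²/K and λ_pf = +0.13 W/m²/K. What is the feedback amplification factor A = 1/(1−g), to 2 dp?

0.86

Convert to gains: g_lr = -0.668/3.39 = -0.1971; g_pf = 0.13/3.39 = 0.03835.
Total gain g = -0.15875.
A = 1/(1 + 0.15875) = 0.86.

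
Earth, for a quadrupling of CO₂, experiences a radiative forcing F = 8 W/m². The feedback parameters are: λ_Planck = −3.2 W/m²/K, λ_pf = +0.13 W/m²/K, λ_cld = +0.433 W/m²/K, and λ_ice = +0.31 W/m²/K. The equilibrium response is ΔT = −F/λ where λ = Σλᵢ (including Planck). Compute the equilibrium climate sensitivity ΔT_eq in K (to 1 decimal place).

Net feedback parameter λ = (−3.2) + (+0.13) + (+0.433) + (+0.31) = -2.327 W/m²/K.
ΔT = −F/λ = −8/(-2.327) = 3.4 K.

3.4 K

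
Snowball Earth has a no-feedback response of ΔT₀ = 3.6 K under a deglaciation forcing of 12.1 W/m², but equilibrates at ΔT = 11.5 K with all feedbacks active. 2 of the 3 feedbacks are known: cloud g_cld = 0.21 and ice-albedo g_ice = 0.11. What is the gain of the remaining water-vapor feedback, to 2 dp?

Amplification A = ΔT/ΔT₀ = 11.5/3.6 = 3.194.
Total gain g = 1 − 1/A = 1 − 1/3.194 = 0.6869.
Known gains sum to 0.21 + 0.11 = 0.32.
g_wv = 0.6869 − 0.32 = 0.37.

0.37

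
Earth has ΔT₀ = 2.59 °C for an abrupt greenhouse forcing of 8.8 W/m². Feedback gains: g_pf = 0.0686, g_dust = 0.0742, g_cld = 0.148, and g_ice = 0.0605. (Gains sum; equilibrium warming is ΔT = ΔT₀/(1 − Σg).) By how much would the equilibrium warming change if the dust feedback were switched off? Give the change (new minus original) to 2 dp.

Original: g = 0.3513, ΔT = 2.59/(1−0.3513) = 3.9926 °C.
Without dust: g' = 0.2771, ΔT' = 2.59/(1−0.2771) = 3.5828 °C.
Change = 3.5828 − 3.9926 = -0.41 °C.

-0.41 °C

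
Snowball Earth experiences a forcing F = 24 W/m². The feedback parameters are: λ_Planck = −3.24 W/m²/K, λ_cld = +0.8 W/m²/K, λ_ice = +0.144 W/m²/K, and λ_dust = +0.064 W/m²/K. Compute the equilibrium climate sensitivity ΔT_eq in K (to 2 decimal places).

Net feedback parameter λ = (−3.24) + (+0.8) + (+0.144) + (+0.064) = -2.232 W/m²/K.
ΔT = −F/λ = −24/(-2.232) = 10.75 K.

10.75 K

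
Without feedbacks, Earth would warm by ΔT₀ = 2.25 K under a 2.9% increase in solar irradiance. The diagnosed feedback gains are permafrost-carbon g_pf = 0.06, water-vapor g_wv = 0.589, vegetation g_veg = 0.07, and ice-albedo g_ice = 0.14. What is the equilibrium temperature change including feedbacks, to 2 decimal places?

Total gain g = 0.06 + 0.589 + 0.07 + 0.14 = 0.859.
Amplification A = 1/(1 − 0.859) = 7.092.
ΔT = 2.25 × 7.092 = 15.96 K.

15.96 K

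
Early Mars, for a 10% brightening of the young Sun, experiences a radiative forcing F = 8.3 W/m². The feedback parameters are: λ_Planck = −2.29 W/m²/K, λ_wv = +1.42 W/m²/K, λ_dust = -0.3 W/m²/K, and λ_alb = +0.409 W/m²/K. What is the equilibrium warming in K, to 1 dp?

10.9 K

Net feedback parameter λ = (−2.29) + (+1.42) + (-0.3) + (+0.409) = -0.761 W/m²/K.
ΔT = −F/λ = −8.3/(-0.761) = 10.9 K.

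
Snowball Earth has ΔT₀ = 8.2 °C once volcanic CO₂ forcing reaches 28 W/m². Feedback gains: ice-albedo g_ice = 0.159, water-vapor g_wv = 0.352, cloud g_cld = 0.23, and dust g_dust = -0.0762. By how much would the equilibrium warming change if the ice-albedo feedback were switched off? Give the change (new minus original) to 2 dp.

-7.87 °C

Original: g = 0.6648, ΔT = 8.2/(1−0.6648) = 24.4630 °C.
Without ice-albedo: g' = 0.5058, ΔT' = 8.2/(1−0.5058) = 16.5925 °C.
Change = 16.5925 − 24.4630 = -7.87 °C.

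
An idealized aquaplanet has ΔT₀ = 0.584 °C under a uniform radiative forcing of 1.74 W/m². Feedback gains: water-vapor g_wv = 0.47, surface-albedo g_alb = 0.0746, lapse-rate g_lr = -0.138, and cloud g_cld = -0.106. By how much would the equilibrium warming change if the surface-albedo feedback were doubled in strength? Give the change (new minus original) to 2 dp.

0.10 °C

Original: g = 0.3006, ΔT = 0.584/(1−0.3006) = 0.8350 °C.
With doubled surface-albedo: g' = 0.3752, ΔT' = 0.584/(1−0.3752) = 0.9347 °C.
Change = 0.9347 − 0.8350 = 0.10 °C.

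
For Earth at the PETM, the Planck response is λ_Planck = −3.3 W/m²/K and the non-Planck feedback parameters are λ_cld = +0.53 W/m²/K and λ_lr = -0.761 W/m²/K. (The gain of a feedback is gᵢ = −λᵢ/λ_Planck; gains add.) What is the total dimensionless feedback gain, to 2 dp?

-0.07

Convert to gains: g_cld = 0.53/3.3 = 0.1606; g_lr = -0.761/3.3 = -0.2306.
Total gain g = -0.07.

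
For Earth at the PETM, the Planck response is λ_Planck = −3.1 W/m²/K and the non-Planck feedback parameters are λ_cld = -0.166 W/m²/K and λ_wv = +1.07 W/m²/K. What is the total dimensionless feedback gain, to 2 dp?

0.29

Convert to gains: g_cld = -0.166/3.1 = -0.05355; g_wv = 1.07/3.1 = 0.3452.
Total gain g = 0.29165.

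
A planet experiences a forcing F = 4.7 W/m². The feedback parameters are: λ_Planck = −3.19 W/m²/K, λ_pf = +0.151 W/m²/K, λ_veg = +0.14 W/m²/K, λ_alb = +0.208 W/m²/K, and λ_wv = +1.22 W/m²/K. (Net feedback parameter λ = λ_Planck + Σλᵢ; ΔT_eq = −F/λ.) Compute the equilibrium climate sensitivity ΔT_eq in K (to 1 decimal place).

3.2 K

Net feedback parameter λ = (−3.19) + (+0.151) + (+0.14) + (+0.208) + (+1.22) = -1.471 W/m²/K.
ΔT = −F/λ = −4.7/(-1.471) = 3.2 K.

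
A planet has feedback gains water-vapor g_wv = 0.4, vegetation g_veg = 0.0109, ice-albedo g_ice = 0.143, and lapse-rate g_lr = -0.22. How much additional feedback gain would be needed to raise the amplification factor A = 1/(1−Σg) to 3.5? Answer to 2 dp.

Current total gain = 0.3339.
Target gain for A = 3.5: g* = 1 − 1/3.5 = 0.7143.
Additional gain needed = 0.7143 − 0.3339 = 0.38.

0.38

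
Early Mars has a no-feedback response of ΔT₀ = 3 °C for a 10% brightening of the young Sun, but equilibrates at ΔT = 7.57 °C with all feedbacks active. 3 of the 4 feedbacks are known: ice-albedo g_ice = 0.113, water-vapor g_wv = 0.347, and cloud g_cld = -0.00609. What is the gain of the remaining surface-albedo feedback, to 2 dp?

Amplification A = ΔT/ΔT₀ = 7.57/3 = 2.523.
Total gain g = 1 − 1/A = 1 − 1/2.523 = 0.6036.
Known gains sum to 0.113 + 0.347 − 0.00609 = 0.45391.
g_alb = 0.6036 − 0.45391 = 0.15.

0.15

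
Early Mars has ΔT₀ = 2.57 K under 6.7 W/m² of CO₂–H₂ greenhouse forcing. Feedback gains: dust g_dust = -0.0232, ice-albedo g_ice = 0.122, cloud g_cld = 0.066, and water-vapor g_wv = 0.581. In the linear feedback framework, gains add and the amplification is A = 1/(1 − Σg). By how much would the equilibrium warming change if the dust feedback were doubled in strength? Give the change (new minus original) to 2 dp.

-0.85 K

Original: g = 0.7458, ΔT = 2.57/(1−0.7458) = 10.1101 K.
With doubled dust: g' = 0.7226, ΔT' = 2.57/(1−0.7226) = 9.2646 K.
Change = 9.2646 − 10.1101 = -0.85 K.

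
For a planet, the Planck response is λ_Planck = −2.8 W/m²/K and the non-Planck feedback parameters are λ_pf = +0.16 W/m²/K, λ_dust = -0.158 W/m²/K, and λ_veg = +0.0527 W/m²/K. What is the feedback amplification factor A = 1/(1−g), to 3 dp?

Convert to gains: g_pf = 0.16/2.8 = 0.05714; g_dust = -0.158/2.8 = -0.05643; g_veg = 0.0527/2.8 = 0.01882.
Total gain g = 0.01953.
A = 1/(1 − 0.01953) = 1.020.

1.020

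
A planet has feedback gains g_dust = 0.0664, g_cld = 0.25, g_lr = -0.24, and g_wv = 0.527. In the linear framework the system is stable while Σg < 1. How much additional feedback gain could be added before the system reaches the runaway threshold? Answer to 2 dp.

0.40

Current total gain = 0.0664 + 0.25 − 0.24 + 0.527 = 0.6034.
Margin to runaway = 1 − 0.6034 = 0.40.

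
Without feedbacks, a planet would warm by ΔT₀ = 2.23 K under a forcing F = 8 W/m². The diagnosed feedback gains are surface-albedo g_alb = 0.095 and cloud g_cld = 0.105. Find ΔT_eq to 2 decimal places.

Total gain g = 0.095 + 0.105 = 0.2.
Amplification A = 1/(1 − 0.2) = 1.25.
ΔT = 2.23 × 1.25 = 2.79 K.

2.79 K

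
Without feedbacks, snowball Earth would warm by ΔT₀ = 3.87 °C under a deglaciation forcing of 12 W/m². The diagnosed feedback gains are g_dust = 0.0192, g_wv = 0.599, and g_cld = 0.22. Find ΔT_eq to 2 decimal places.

23.92 °C

Total gain g = 0.0192 + 0.599 + 0.22 = 0.8382.
Amplification A = 1/(1 − 0.8382) = 6.18.
ΔT = 3.87 × 6.18 = 23.92 °C.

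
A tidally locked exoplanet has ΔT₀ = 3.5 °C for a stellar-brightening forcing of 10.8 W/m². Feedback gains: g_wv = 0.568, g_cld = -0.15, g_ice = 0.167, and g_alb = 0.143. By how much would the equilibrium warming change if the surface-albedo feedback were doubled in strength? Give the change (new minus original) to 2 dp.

14.26 °C

Original: g = 0.728, ΔT = 3.5/(1−0.728) = 12.8676 °C.
With doubled surface-albedo: g' = 0.871, ΔT' = 3.5/(1−0.871) = 27.1318 °C.
Change = 27.1318 − 12.8676 = 14.26 °C.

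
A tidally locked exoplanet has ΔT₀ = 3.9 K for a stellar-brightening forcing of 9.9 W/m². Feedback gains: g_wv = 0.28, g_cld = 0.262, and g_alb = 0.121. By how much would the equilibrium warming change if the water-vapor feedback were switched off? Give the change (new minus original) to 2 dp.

-5.25 K

Original: g = 0.663, ΔT = 3.9/(1−0.663) = 11.5727 K.
Without water-vapor: g' = 0.383, ΔT' = 3.9/(1−0.383) = 6.3209 K.
Change = 6.3209 − 11.5727 = -5.25 K.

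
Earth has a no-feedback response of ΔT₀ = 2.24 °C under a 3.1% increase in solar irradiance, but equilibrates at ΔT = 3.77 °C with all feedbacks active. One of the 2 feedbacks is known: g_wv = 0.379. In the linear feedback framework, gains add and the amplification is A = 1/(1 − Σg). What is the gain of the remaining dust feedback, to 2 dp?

0.03

Amplification A = ΔT/ΔT₀ = 3.77/2.24 = 1.683.
Total gain g = 1 − 1/A = 1 − 1/1.683 = 0.4058.
The known gain is 0.379.
g_dust = 0.4058 − 0.379 = 0.03.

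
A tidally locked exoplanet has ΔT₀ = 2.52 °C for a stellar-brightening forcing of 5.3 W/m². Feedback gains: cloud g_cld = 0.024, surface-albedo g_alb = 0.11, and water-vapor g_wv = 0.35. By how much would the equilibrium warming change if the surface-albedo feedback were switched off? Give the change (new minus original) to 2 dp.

Original: g = 0.484, ΔT = 2.52/(1−0.484) = 4.8837 °C.
Without surface-albedo: g' = 0.374, ΔT' = 2.52/(1−0.374) = 4.0256 °C.
Change = 4.0256 − 4.8837 = -0.86 °C.

-0.86 °C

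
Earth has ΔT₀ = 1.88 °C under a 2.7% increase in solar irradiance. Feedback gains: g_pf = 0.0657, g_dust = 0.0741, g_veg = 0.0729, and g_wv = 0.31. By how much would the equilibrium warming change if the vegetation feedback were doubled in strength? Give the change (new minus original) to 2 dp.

Original: g = 0.5227, ΔT = 1.88/(1−0.5227) = 3.9388 °C.
With doubled vegetation: g' = 0.5956, ΔT' = 1.88/(1−0.5956) = 4.6489 °C.
Change = 4.6489 − 3.9388 = 0.71 °C.

0.71 °C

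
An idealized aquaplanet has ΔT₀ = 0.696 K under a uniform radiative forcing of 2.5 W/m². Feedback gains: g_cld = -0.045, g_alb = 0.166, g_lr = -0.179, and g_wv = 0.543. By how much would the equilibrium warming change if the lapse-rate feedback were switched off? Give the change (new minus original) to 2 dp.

0.72 K

Original: g = 0.485, ΔT = 0.696/(1−0.485) = 1.3515 K.
Without lapse-rate: g' = 0.664, ΔT' = 0.696/(1−0.664) = 2.0714 K.
Change = 2.0714 − 1.3515 = 0.72 K.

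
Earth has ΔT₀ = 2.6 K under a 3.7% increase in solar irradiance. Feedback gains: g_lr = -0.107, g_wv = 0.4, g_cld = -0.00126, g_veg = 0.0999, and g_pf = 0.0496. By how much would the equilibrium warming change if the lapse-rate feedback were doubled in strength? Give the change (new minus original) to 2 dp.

-0.75 K

Original: g = 0.44124, ΔT = 2.6/(1−0.44124) = 4.6532 K.
With doubled lapse-rate: g' = 0.33424, ΔT' = 2.6/(1−0.33424) = 3.9053 K.
Change = 3.9053 − 4.6532 = -0.75 K.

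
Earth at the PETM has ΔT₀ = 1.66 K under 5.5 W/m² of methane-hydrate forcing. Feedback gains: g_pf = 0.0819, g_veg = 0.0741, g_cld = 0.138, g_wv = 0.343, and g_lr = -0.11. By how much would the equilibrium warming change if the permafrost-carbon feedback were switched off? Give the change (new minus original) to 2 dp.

-0.52 K

Original: g = 0.527, ΔT = 1.66/(1−0.527) = 3.5095 K.
Without permafrost-carbon: g' = 0.4451, ΔT' = 1.66/(1−0.4451) = 2.9915 K.
Change = 2.9915 − 3.5095 = -0.52 K.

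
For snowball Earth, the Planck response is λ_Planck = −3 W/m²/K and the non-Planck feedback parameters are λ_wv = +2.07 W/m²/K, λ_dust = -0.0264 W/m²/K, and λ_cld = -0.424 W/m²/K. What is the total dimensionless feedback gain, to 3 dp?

0.540

Convert to gains: g_wv = 2.07/3 = 0.69; g_dust = -0.0264/3 = -0.0088; g_cld = -0.424/3 = -0.1413.
Total gain g = 0.5399.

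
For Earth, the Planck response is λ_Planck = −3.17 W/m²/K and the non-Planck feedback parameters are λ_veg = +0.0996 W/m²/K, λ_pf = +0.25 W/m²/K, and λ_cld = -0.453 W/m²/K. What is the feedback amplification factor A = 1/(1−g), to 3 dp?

Convert to gains: g_veg = 0.0996/3.17 = 0.03142; g_pf = 0.25/3.17 = 0.07886; g_cld = -0.453/3.17 = -0.1429.
Total gain g = -0.03262.
A = 1/(1 + 0.03262) = 0.968.

0.968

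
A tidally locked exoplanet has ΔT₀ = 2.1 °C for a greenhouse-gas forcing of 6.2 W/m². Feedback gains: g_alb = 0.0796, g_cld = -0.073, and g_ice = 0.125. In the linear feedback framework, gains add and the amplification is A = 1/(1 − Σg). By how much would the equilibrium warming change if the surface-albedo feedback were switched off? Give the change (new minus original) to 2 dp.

Original: g = 0.1316, ΔT = 2.1/(1−0.1316) = 2.4182 °C.
Without surface-albedo: g' = 0.052, ΔT' = 2.1/(1−0.052) = 2.2152 °C.
Change = 2.2152 − 2.4182 = -0.20 °C.

-0.20 °C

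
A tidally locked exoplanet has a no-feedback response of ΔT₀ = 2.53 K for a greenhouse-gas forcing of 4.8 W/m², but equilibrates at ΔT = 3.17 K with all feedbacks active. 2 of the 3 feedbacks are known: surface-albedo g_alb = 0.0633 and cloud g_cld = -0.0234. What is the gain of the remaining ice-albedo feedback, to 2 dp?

Amplification A = ΔT/ΔT₀ = 3.17/2.53 = 1.253.
Total gain g = 1 − 1/A = 1 − 1/1.253 = 0.2019.
Known gains sum to 0.0633 − 0.0234 = 0.0399.
g_ice = 0.2019 − 0.0399 = 0.16.

0.16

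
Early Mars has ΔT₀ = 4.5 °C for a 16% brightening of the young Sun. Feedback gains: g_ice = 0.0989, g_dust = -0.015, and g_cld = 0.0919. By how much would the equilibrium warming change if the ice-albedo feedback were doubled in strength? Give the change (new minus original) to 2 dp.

0.74 °C

Original: g = 0.1758, ΔT = 4.5/(1−0.1758) = 5.4598 °C.
With doubled ice-albedo: g' = 0.2747, ΔT' = 4.5/(1−0.2747) = 6.2043 °C.
Change = 6.2043 − 5.4598 = 0.74 °C.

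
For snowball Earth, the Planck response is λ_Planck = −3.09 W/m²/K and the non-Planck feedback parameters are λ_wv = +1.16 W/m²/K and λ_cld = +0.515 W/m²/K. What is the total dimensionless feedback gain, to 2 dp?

Convert to gains: g_wv = 1.16/3.09 = 0.3754; g_cld = 0.515/3.09 = 0.1667.
Total gain g = 0.5421.

0.54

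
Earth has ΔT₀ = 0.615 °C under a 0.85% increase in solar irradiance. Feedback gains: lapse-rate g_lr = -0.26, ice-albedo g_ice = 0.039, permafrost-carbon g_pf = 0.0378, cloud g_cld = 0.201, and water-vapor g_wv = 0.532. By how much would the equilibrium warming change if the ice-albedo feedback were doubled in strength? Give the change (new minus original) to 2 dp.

Original: g = 0.5498, ΔT = 0.615/(1−0.5498) = 1.3661 °C.
With doubled ice-albedo: g' = 0.5888, ΔT' = 0.615/(1−0.5888) = 1.4956 °C.
Change = 1.4956 − 1.3661 = 0.13 °C.

0.13 °C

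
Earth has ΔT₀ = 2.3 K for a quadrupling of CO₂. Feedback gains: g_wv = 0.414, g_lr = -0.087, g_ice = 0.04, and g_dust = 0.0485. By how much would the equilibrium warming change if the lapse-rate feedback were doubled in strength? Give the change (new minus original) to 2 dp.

-0.51 K

Original: g = 0.4155, ΔT = 2.3/(1−0.4155) = 3.9350 K.
With doubled lapse-rate: g' = 0.3285, ΔT' = 2.3/(1−0.3285) = 3.4252 K.
Change = 3.4252 − 3.9350 = -0.51 K.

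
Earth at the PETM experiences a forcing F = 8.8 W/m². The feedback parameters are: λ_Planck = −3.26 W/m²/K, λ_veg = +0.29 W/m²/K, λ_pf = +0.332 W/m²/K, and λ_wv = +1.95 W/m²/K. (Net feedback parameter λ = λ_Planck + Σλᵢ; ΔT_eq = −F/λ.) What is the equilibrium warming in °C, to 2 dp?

Net feedback parameter λ = (−3.26) + (+0.29) + (+0.332) + (+1.95) = -0.688 W/m²/K.
ΔT = −F/λ = −8.8/(-0.688) = 12.79 °C.

12.79 °C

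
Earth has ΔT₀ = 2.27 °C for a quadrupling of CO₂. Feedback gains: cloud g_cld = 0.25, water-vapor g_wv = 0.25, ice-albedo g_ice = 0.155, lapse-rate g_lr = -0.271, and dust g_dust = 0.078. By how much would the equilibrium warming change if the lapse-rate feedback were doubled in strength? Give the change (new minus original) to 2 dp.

Original: g = 0.462, ΔT = 2.27/(1−0.462) = 4.2193 °C.
With doubled lapse-rate: g' = 0.191, ΔT' = 2.27/(1−0.191) = 2.8059 °C.
Change = 2.8059 − 4.2193 = -1.41 °C.

-1.41 °C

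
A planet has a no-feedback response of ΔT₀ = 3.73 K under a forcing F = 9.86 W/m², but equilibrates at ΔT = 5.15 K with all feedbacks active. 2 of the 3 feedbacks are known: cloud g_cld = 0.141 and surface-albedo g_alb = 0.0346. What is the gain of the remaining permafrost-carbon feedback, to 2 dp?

Amplification A = ΔT/ΔT₀ = 5.15/3.73 = 1.381.
Total gain g = 1 − 1/A = 1 − 1/1.381 = 0.2759.
Known gains sum to 0.141 + 0.0346 = 0.1756.
g_pf = 0.2759 − 0.1756 = 0.10.

0.10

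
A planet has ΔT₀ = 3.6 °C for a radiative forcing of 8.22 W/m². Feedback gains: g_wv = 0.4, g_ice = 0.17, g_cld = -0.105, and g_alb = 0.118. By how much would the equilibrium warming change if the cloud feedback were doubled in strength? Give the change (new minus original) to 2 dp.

-1.74 °C

Original: g = 0.583, ΔT = 3.6/(1−0.583) = 8.6331 °C.
With doubled cloud: g' = 0.478, ΔT' = 3.6/(1−0.478) = 6.8966 °C.
Change = 6.8966 − 8.6331 = -1.74 °C.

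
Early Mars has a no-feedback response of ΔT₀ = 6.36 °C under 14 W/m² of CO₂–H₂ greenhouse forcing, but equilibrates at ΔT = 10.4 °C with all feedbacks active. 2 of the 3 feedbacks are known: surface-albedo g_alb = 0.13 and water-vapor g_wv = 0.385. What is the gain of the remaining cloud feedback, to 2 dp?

Amplification A = ΔT/ΔT₀ = 10.4/6.36 = 1.635.
Total gain g = 1 − 1/A = 1 − 1/1.635 = 0.3884.
Known gains sum to 0.13 + 0.385 = 0.515.
g_cld = 0.3884 − 0.515 = -0.13.

-0.13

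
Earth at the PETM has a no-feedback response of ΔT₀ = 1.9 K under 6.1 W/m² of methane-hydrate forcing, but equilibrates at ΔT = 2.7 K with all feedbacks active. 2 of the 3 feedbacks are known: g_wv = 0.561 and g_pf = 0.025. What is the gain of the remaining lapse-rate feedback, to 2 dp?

Amplification A = ΔT/ΔT₀ = 2.7/1.9 = 1.421.
Total gain g = 1 − 1/A = 1 − 1/1.421 = 0.2963.
Known gains sum to 0.561 + 0.025 = 0.586.
g_lr = 0.2963 − 0.586 = -0.29.

-0.29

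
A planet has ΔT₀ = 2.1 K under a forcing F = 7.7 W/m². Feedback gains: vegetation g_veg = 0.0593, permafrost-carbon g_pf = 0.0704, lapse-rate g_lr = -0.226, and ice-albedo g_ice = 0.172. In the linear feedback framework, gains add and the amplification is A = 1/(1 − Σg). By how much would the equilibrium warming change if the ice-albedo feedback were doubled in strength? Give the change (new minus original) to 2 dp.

0.52 K

Original: g = 0.0757, ΔT = 2.1/(1−0.0757) = 2.2720 K.
With doubled ice-albedo: g' = 0.2477, ΔT' = 2.1/(1−0.2477) = 2.7914 K.
Change = 2.7914 − 2.2720 = 0.52 K.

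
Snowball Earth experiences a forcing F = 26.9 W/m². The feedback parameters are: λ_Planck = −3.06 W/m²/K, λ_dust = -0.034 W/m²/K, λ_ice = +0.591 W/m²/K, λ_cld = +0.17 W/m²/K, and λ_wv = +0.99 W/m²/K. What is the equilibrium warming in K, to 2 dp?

20.03 K

Net feedback parameter λ = (−3.06) + (-0.034) + (+0.591) + (+0.17) + (+0.99) = -1.343 W/m²/K.
ΔT = −F/λ = −26.9/(-1.343) = 20.03 K.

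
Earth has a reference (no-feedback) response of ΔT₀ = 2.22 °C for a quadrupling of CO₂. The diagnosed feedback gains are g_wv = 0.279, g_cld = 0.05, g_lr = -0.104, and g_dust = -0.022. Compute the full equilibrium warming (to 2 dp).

Total gain g = 0.279 + 0.05 − 0.104 − 0.022 = 0.203.
Amplification A = 1/(1 − 0.203) = 1.255.
ΔT = 2.22 × 1.255 = 2.79 °C.

2.79 °C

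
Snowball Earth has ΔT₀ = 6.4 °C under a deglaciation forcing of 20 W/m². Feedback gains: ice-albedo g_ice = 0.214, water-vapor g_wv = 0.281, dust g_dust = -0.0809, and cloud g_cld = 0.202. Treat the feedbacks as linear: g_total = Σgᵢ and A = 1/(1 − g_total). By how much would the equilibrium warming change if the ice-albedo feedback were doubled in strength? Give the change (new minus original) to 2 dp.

21.00 °C

Original: g = 0.6161, ΔT = 6.4/(1−0.6161) = 16.6710 °C.
With doubled ice-albedo: g' = 0.8301, ΔT' = 6.4/(1−0.8301) = 37.6692 °C.
Change = 37.6692 − 16.6710 = 21.00 °C.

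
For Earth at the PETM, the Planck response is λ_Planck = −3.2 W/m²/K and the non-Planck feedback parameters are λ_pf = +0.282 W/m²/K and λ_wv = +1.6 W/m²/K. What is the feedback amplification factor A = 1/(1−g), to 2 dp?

2.43

Convert to gains: g_pf = 0.282/3.2 = 0.08812; g_wv = 1.6/3.2 = 0.5.
Total gain g = 0.58812.
A = 1/(1 − 0.58812) = 2.43.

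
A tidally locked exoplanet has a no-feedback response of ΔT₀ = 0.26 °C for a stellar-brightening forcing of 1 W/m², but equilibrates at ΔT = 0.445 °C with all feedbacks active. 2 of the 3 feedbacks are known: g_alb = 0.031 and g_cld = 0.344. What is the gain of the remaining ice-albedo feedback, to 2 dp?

Amplification A = ΔT/ΔT₀ = 0.445/0.26 = 1.712.
Total gain g = 1 − 1/A = 1 − 1/1.712 = 0.4159.
Known gains sum to 0.031 + 0.344 = 0.375.
g_ice = 0.4159 − 0.375 = 0.04.

0.04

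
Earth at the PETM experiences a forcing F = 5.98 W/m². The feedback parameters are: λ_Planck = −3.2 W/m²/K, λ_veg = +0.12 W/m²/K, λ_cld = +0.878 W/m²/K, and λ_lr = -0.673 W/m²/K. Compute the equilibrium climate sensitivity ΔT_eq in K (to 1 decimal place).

Net feedback parameter λ = (−3.2) + (+0.12) + (+0.878) + (-0.673) = -2.875 W/m²/K.
ΔT = −F/λ = −5.98/(-2.875) = 2.1 K.

2.1 K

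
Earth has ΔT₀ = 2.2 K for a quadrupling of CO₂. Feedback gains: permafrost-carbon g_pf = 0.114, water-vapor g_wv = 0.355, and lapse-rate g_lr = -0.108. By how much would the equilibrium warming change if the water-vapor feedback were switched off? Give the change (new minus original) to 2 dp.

Original: g = 0.361, ΔT = 2.2/(1−0.361) = 3.4429 K.
Without water-vapor: g' = 0.006, ΔT' = 2.2/(1−0.006) = 2.2133 K.
Change = 2.2133 − 3.4429 = -1.23 K.

-1.23 K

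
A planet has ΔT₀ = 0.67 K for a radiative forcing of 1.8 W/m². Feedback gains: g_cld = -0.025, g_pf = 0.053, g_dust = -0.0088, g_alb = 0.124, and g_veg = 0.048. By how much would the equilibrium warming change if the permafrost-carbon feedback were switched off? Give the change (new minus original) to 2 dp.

Original: g = 0.1912, ΔT = 0.67/(1−0.1912) = 0.8284 K.
Without permafrost-carbon: g' = 0.1382, ΔT' = 0.67/(1−0.1382) = 0.7774 K.
Change = 0.7774 − 0.8284 = -0.05 K.

-0.05 K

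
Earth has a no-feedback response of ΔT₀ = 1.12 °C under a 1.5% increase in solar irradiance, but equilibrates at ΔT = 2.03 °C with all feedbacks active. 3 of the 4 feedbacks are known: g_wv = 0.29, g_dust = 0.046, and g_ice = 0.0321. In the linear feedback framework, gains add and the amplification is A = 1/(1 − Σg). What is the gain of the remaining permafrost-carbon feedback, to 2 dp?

Amplification A = ΔT/ΔT₀ = 2.03/1.12 = 1.812.
Total gain g = 1 − 1/A = 1 − 1/1.812 = 0.4481.
Known gains sum to 0.29 + 0.046 + 0.0321 = 0.3681.
g_pf = 0.4481 − 0.3681 = 0.08.

0.08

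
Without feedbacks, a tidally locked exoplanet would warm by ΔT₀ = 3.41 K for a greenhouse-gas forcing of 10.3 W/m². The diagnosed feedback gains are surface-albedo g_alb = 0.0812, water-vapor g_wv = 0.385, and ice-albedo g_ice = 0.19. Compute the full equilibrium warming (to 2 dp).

9.92 K

Total gain g = 0.0812 + 0.385 + 0.19 = 0.6562.
Amplification A = 1/(1 − 0.6562) = 2.909.
ΔT = 3.41 × 2.909 = 9.92 K.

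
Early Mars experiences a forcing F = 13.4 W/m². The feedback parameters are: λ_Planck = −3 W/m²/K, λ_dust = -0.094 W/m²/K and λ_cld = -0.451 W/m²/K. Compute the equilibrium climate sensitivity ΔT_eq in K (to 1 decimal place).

Net feedback parameter λ = (−3) + (-0.094) + (-0.451) = -3.545 W/m²/K.
ΔT = −F/λ = −13.4/(-3.545) = 3.8 K.

3.8 K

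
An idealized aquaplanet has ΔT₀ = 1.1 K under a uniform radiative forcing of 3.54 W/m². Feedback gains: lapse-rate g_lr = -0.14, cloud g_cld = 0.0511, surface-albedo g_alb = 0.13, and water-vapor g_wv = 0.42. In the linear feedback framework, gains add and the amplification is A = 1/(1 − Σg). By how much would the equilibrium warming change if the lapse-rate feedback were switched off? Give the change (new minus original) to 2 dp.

Original: g = 0.4611, ΔT = 1.1/(1−0.4611) = 2.0412 K.
Without lapse-rate: g' = 0.6011, ΔT' = 1.1/(1−0.6011) = 2.7576 K.
Change = 2.7576 − 2.0412 = 0.72 K.

0.72 K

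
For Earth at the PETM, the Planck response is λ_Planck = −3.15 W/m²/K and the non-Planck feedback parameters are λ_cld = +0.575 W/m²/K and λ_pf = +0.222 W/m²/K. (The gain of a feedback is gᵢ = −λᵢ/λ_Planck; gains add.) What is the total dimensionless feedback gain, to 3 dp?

Convert to gains: g_cld = 0.575/3.15 = 0.1825; g_pf = 0.222/3.15 = 0.07048.
Total gain g = 0.25298.

0.253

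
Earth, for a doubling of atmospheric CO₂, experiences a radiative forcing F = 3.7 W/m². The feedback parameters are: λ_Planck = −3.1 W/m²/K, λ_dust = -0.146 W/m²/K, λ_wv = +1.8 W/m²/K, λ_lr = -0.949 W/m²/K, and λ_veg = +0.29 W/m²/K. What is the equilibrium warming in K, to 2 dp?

1.76 K

Net feedback parameter λ = (−3.1) + (-0.146) + (+1.8) + (-0.949) + (+0.29) = -2.105 W/m²/K.
ΔT = −F/λ = −3.7/(-2.105) = 1.76 K.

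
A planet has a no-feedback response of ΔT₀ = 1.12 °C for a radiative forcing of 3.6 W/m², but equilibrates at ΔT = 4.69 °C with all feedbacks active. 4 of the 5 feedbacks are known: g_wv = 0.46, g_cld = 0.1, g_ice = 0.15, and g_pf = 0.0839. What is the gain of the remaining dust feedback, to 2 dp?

-0.03

Amplification A = ΔT/ΔT₀ = 4.69/1.12 = 4.188.
Total gain g = 1 − 1/A = 1 − 1/4.188 = 0.7612.
Known gains sum to 0.46 + 0.1 + 0.15 + 0.0839 = 0.7939.
g_dust = 0.7612 − 0.7939 = -0.03.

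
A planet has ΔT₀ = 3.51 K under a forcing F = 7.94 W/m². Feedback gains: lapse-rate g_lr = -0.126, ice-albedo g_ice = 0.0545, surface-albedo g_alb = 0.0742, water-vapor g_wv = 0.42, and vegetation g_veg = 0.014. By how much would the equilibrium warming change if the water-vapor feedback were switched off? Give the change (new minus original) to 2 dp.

-2.66 K

Original: g = 0.4367, ΔT = 3.51/(1−0.4367) = 6.2311 K.
Without water-vapor: g' = 0.0167, ΔT' = 3.51/(1−0.0167) = 3.5696 K.
Change = 3.5696 − 6.2311 = -2.66 K.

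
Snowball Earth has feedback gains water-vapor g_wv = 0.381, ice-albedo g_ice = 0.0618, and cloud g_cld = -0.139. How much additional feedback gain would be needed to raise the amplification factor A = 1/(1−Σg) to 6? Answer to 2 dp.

0.53

Current total gain = 0.3038.
Target gain for A = 6: g* = 1 − 1/6 = 0.8333.
Additional gain needed = 0.8333 − 0.3038 = 0.53.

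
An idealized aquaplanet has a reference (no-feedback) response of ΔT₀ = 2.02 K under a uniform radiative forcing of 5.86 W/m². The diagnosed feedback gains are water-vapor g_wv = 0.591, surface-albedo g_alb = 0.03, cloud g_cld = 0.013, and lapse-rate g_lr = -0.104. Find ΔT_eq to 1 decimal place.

4.3 K

Total gain g = 0.591 + 0.03 + 0.013 − 0.104 = 0.53.
Amplification A = 1/(1 − 0.53) = 2.128.
ΔT = 2.02 × 2.128 = 4.3 K.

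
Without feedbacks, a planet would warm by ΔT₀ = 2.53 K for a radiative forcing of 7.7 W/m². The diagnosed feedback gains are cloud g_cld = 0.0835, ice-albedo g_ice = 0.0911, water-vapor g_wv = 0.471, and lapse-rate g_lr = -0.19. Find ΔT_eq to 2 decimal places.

Total gain g = 0.0835 + 0.0911 + 0.471 − 0.19 = 0.4556.
Amplification A = 1/(1 − 0.4556) = 1.837.
ΔT = 2.53 × 1.837 = 4.65 K.

4.65 K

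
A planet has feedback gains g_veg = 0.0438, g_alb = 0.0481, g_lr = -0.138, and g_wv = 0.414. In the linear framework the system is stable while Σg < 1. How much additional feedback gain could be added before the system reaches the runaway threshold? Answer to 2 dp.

Current total gain = 0.0438 + 0.0481 − 0.138 + 0.414 = 0.3679.
Margin to runaway = 1 − 0.3679 = 0.63.

0.63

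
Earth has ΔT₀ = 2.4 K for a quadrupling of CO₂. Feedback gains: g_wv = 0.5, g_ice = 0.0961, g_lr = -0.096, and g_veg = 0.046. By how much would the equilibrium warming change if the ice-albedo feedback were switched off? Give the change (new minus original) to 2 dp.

-0.92 K

Original: g = 0.5461, ΔT = 2.4/(1−0.5461) = 5.2875 K.
Without ice-albedo: g' = 0.45, ΔT' = 2.4/(1−0.45) = 4.3636 K.
Change = 4.3636 − 5.2875 = -0.92 K.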